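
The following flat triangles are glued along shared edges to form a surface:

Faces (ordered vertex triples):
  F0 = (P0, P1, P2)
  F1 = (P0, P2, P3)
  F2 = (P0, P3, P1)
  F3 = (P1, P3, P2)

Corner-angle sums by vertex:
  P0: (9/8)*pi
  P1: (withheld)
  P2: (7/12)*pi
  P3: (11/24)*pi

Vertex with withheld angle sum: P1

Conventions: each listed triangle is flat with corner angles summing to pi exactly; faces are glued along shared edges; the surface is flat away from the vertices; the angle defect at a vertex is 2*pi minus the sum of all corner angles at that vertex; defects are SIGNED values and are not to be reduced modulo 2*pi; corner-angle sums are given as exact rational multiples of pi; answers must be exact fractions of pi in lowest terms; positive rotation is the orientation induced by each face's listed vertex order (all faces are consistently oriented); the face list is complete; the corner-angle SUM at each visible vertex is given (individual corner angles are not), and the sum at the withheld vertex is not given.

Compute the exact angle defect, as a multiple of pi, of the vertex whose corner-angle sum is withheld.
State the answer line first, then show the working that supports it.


Answer: defect(P1) = pi/6

V = 4, E = 6, F = 4; chi = V - E + F = 2
Gauss-Bonnet: total defect = 2*pi*chi = 4*pi; visible defects sum to (23/6)*pi


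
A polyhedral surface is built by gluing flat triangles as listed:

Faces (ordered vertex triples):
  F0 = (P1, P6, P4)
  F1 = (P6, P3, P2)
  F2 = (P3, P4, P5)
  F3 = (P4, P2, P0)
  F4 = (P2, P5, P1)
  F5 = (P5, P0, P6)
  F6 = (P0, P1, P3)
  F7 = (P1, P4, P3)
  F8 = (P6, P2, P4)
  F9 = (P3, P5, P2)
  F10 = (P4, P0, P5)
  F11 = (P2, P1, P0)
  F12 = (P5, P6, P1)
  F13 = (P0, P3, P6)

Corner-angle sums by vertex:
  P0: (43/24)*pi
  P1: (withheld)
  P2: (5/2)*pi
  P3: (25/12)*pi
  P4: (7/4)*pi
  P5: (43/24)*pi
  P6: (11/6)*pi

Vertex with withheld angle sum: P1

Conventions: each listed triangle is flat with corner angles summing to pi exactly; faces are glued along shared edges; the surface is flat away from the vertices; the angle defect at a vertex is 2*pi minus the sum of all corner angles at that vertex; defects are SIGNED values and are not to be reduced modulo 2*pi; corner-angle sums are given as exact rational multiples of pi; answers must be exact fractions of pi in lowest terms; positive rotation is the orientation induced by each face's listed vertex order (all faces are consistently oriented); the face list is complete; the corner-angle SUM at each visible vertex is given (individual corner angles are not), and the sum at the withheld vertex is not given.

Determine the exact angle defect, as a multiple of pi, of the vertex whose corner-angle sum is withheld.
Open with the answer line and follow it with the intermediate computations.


Answer: defect(P1) = -pi/4

V = 7, E = 21, F = 14; chi = V - E + F = 0
Gauss-Bonnet: total defect = 2*pi*chi = 0; visible defects sum to pi/4


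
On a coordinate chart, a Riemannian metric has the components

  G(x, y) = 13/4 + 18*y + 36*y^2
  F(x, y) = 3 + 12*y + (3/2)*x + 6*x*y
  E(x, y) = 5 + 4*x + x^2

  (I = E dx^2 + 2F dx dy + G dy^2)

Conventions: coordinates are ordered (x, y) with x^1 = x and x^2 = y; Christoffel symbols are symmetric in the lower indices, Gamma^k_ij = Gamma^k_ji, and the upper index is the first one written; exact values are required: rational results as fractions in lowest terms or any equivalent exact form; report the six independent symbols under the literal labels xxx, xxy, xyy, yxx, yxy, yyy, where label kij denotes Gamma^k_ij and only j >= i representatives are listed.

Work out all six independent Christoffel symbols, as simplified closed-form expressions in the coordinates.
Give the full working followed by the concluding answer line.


E = 5 + 4*x + x^2; F = 3 + 12*y + (3/2)*x + 6*x*y; G = 13/4 + 18*y + 36*y^2
Gamma^k_ij = (1/2) g^{kl} (d_i g_jl + d_j g_il - d_l g_ij), with g^inv = (1/(EG-F^2)) [[G, -F], [-F, E]]
first partials: E_x = 4 + 2*x, E_y = 0, F_x = 3/2 + 6*y, F_y = 12 + 6*x, G_x = 0, G_y = 18 + 72*y
D = EG - F^2 = 29/4 + 18*y + 4*x + 36*y^2 + x^2
expanded: Gamma^x_xx = (G E_x - 2F F_x + F E_y)/(2D), Gamma^x_xy = (G E_y - F G_x)/(2D), Gamma^x_yy = (2G F_y - G G_x - F G_y)/(2D), Gamma^y_xx = (2E F_x - E E_y - F E_x)/(2D), Gamma^y_xy = (E G_x - F E_y)/(2D), Gamma^y_yy = (E G_y - 2F F_y + F G_x)/(2D); substitute and cancel common factors

Answer: Gamma_xxx = (4*x + 8)/(4*x^2 + 16*x + 144*y^2 + 72*y + 29), Gamma_xxy = 0, Gamma_xyy = (24*x + 48)/(4*x^2 + 16*x + 144*y^2 + 72*y + 29), Gamma_yxx = (24*y + 6)/(4*x^2 + 16*x + 144*y^2 + 72*y + 29), Gamma_yxy = 0, Gamma_yyy = (144*y + 36)/(4*x^2 + 16*x + 144*y^2 + 72*y + 29)


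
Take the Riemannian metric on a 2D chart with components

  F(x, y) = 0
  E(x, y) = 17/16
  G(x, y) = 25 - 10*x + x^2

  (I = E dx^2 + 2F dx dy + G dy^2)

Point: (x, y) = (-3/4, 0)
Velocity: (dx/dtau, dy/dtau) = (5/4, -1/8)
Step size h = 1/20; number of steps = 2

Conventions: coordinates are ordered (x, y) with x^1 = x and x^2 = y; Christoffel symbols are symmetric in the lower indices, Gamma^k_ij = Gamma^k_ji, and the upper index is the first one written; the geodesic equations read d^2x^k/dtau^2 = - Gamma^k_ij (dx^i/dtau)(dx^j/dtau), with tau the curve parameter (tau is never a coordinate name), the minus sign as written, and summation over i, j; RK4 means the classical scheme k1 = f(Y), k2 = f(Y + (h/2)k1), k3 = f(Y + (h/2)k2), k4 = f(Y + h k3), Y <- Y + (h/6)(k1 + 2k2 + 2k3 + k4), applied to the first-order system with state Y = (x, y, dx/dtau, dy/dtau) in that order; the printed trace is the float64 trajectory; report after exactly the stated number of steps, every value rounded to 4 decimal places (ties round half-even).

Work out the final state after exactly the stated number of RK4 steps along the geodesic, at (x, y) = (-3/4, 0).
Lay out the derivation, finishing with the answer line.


f(Y) = (dx/dtau, dy/dtau, -Gamma^x_ij Y'^i Y'^j, -Gamma^y_ij Y'^i Y'^j) with the Gammas evaluated at the stage position; h = 0.050000; intermediate values shown to 6 dp
step 0: x = -0.7500, y = 0.0000, dx/dtau = 1.2500, dy/dtau = -0.1250
step 1:
  k1: at (x, y) = (-0.750000, 0.000000), (dx/dtau, dy/dtau) = (1.250000, -0.125000); Gamma_xxx = 0.000000, Gamma_xxy = 0.000000, Gamma_xyy = 5.411765, Gamma_yxx = 0.000000, Gamma_yxy = -0.173913, Gamma_yyy = 0.000000; k1 = (1.250000, -0.125000, -0.084559, -0.054348)
  k2: at (x, y) = (-0.718750, -0.003125), (dx/dtau, dy/dtau) = (1.247886, -0.126359); Gamma_xxx = 0.000000, Gamma_xxy = 0.000000, Gamma_xyy = 5.382353, Gamma_yxx = 0.000000, Gamma_yxy = -0.174863, Gamma_yyy = 0.000000; k2 = (1.247886, -0.126359, -0.085937, -0.055145)
  k3: at (x, y) = (-0.718803, -0.003159), (dx/dtau, dy/dtau) = (1.247852, -0.126379); Gamma_xxx = 0.000000, Gamma_xxy = 0.000000, Gamma_xyy = 5.382403, Gamma_yxx = 0.000000, Gamma_yxy = -0.174862, Gamma_yyy = 0.000000; k3 = (1.247852, -0.126379, -0.085965, -0.055152)
  k4: at (x, y) = (-0.687607, -0.006319), (dx/dtau, dy/dtau) = (1.245702, -0.127758); Gamma_xxx = 0.000000, Gamma_xxy = 0.000000, Gamma_xyy = 5.353042, Gamma_yxx = 0.000000, Gamma_yxy = -0.175821, Gamma_yyy = 0.000000; k4 = (1.245702, -0.127758, -0.087372, -0.055963)
  Y <- Y + (h/6)(k1 + 2k2 + 2k3 + k4): x = -0.6876, y = -0.0063, dx/dtau = 1.2457, dy/dtau = -0.1278
step 2:
  k1: at (x, y) = (-0.687607, -0.006319), (dx/dtau, dy/dtau) = (1.245702, -0.127758); Gamma_xxx = 0.000000, Gamma_xxy = 0.000000, Gamma_xyy = 5.353042, Gamma_yxx = 0.000000, Gamma_yxy = -0.175821, Gamma_yyy = 0.000000; k1 = (1.245702, -0.127758, -0.087372, -0.055963)
  k2: at (x, y) = (-0.656464, -0.009513), (dx/dtau, dy/dtau) = (1.243518, -0.129157); Gamma_xxx = 0.000000, Gamma_xxy = 0.000000, Gamma_xyy = 5.323731, Gamma_yxx = 0.000000, Gamma_yxy = -0.176789, Gamma_yyy = 0.000000; k2 = (1.243518, -0.129157, -0.088807, -0.056788)
  k3: at (x, y) = (-0.656519, -0.009548), (dx/dtau, dy/dtau) = (1.243482, -0.129177); Gamma_xxx = 0.000000, Gamma_xxy = 0.000000, Gamma_xyy = 5.323783, Gamma_yxx = 0.000000, Gamma_yxy = -0.176787, Gamma_yyy = 0.000000; k3 = (1.243482, -0.129177, -0.088837, -0.056794)
  k4: at (x, y) = (-0.625433, -0.012777), (dx/dtau, dy/dtau) = (1.241260, -0.130597); Gamma_xxx = 0.000000, Gamma_xxy = 0.000000, Gamma_xyy = 5.294525, Gamma_yxx = 0.000000, Gamma_yxy = -0.177764, Gamma_yyy = 0.000000; k4 = (1.241260, -0.130597, -0.090302, -0.057633)
  Y <- Y + (h/6)(k1 + 2k2 + 2k3 + k4): x = -0.6254, y = -0.0128, dx/dtau = 1.2413, dy/dtau = -0.1306

Answer: x = -0.6254, y = -0.0128, dx/dtau = 1.2413, dy/dtau = -0.1306


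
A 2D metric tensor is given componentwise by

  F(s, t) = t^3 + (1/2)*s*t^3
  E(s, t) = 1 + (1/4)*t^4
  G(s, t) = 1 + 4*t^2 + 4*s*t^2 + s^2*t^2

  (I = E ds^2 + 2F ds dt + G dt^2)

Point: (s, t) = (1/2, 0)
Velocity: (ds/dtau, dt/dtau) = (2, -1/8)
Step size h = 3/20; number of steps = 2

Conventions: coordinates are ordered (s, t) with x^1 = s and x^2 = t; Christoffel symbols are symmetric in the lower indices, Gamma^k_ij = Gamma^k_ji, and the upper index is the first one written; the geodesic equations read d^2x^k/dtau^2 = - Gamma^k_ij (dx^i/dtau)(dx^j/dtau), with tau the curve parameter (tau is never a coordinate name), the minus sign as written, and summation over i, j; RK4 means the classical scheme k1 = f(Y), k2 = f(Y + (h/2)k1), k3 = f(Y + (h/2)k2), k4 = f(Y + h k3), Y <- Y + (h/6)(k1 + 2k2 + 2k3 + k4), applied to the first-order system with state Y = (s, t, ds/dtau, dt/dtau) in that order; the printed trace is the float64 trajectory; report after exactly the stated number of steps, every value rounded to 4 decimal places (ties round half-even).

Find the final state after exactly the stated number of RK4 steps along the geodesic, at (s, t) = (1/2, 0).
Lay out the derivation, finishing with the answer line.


f(Y) = (ds/dtau, dt/dtau, -Gamma^s_ij Y'^i Y'^j, -Gamma^t_ij Y'^i Y'^j) with the Gammas evaluated at the stage position; h = 0.150000; intermediate values shown to 6 dp
step 0: s = 0.5000, t = 0.0000, ds/dtau = 2.0000, dt/dtau = -0.1250
step 1:
  k1: at (s, t) = (0.500000, 0.000000), (ds/dtau, dt/dtau) = (2.000000, -0.125000); Gamma_sss = 0.000000, Gamma_sst = 0.000000, Gamma_stt = 0.000000, Gamma_tss = 0.000000, Gamma_tst = 0.000000, Gamma_ttt = 0.000000; k1 = (2.000000, -0.125000, 0.000000, 0.000000)
  k2: at (s, t) = (0.650000, -0.009375), (ds/dtau, dt/dtau) = (2.000000, -0.125000); Gamma_sss = 0.000000, Gamma_sst = 0.000000, Gamma_stt = 0.000116, Gamma_tss = 0.000000, Gamma_tst = 0.000233, Gamma_ttt = -0.065795; k2 = (2.000000, -0.125000, -0.000002, 0.001144)
  k3: at (s, t) = (0.650000, -0.009375), (ds/dtau, dt/dtau) = (2.000000, -0.124914); Gamma_sss = 0.000000, Gamma_sst = 0.000000, Gamma_stt = 0.000116, Gamma_tss = 0.000000, Gamma_tst = 0.000233, Gamma_ttt = -0.065795; k3 = (2.000000, -0.124914, -0.000002, 0.001143)
  k4: at (s, t) = (0.800000, -0.018737), (ds/dtau, dt/dtau) = (2.000000, -0.124829); Gamma_sss = 0.000000, Gamma_sst = -0.000003, Gamma_stt = 0.000490, Gamma_tss = 0.000000, Gamma_tst = 0.000980, Gamma_ttt = -0.146496; k4 = (2.000000, -0.124829, -0.000009, 0.002772)
  Y <- Y + (h/6)(k1 + 2k2 + 2k3 + k4): s = 0.8000, t = -0.0187, ds/dtau = 2.0000, dt/dtau = -0.1248
step 2:
  k1: at (s, t) = (0.800000, -0.018741), (ds/dtau, dt/dtau) = (2.000000, -0.124816); Gamma_sss = 0.000000, Gamma_sst = -0.000003, Gamma_stt = 0.000490, Gamma_tss = 0.000000, Gamma_tst = 0.000981, Gamma_ttt = -0.146529; k1 = (2.000000, -0.124816, -0.000009, 0.002772)
  k2: at (s, t) = (0.950000, -0.028103), (ds/dtau, dt/dtau) = (1.999999, -0.124608); Gamma_sss = 0.000000, Gamma_sst = -0.000011, Gamma_stt = 0.001157, Gamma_tss = 0.000000, Gamma_tst = 0.002314, Gamma_ttt = -0.242894; k2 = (1.999999, -0.124608, -0.000023, 0.004925)
  k3: at (s, t) = (0.950000, -0.028087), (ds/dtau, dt/dtau) = (1.999998, -0.124447); Gamma_sss = 0.000000, Gamma_sst = -0.000011, Gamma_stt = 0.001156, Gamma_tss = 0.000000, Gamma_tst = 0.002311, Gamma_ttt = -0.242761; k3 = (1.999998, -0.124447, -0.000023, 0.004910)
  k4: at (s, t) = (1.100000, -0.037408), (ds/dtau, dt/dtau) = (1.999996, -0.124080); Gamma_sss = 0.000000, Gamma_sst = -0.000026, Gamma_stt = 0.002140, Gamma_tss = 0.000000, Gamma_tst = 0.004281, Gamma_ttt = -0.354725; k4 = (1.999996, -0.124080, -0.000046, 0.007586)
  Y <- Y + (h/6)(k1 + 2k2 + 2k3 + k4): s = 1.1000, t = -0.0374, ds/dtau = 2.0000, dt/dtau = -0.1241

Answer: s = 1.1000, t = -0.0374, ds/dtau = 2.0000, dt/dtau = -0.1241


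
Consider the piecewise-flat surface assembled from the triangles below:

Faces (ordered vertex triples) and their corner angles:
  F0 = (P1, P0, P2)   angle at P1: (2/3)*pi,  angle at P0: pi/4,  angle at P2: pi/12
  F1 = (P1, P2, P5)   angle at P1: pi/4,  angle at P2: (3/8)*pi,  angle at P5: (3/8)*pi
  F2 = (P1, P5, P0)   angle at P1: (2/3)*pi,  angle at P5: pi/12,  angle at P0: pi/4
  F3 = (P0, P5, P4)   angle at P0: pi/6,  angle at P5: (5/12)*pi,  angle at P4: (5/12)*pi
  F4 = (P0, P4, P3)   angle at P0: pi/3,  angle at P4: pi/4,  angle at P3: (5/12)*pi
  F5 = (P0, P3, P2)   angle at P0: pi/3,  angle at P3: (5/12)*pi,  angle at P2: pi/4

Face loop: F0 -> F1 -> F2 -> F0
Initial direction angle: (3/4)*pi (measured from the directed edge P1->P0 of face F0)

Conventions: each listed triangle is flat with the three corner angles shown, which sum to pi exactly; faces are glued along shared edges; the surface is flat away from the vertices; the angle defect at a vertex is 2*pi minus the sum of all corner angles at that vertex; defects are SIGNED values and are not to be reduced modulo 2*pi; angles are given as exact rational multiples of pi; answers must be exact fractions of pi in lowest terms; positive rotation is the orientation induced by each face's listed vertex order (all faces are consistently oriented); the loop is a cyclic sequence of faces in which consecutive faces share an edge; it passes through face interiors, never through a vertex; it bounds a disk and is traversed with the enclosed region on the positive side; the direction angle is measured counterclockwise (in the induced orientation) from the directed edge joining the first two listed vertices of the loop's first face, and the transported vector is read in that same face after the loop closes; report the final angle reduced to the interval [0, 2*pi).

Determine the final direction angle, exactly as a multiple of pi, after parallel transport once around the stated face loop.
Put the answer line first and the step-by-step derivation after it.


Answer: final direction angle = (7/6)*pi

enclosed vertex P1: corner angles sum to (19/12)*pi, defect = 2*pi - (19/12)*pi = (5/12)*pi
transport around the loop rotates by the sum of enclosed defects; add to the initial angle mod 2*pi
final angle = (3/4)*pi + (5/12)*pi = (7/6)*pi (mod 2*pi)


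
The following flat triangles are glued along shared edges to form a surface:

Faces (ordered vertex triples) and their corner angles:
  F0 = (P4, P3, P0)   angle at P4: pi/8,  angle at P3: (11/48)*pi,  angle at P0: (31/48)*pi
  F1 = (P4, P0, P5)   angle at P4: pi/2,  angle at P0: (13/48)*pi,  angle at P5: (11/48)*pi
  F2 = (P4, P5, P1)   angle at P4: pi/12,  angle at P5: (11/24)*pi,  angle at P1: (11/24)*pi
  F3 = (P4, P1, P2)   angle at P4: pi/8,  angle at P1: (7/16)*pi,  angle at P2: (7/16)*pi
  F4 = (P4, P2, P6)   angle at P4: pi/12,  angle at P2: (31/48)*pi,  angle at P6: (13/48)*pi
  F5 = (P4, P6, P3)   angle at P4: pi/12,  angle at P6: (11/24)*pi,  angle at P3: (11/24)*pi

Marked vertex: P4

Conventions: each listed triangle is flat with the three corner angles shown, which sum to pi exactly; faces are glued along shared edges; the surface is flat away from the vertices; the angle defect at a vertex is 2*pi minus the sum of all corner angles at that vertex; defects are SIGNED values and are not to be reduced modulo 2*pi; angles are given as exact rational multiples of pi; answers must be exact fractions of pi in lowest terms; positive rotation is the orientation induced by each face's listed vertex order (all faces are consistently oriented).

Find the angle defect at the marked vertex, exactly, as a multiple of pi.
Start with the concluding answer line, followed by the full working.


Answer: defect(P4) = pi

Sum of corner angles at P4: pi
defect = 2*pi - pi


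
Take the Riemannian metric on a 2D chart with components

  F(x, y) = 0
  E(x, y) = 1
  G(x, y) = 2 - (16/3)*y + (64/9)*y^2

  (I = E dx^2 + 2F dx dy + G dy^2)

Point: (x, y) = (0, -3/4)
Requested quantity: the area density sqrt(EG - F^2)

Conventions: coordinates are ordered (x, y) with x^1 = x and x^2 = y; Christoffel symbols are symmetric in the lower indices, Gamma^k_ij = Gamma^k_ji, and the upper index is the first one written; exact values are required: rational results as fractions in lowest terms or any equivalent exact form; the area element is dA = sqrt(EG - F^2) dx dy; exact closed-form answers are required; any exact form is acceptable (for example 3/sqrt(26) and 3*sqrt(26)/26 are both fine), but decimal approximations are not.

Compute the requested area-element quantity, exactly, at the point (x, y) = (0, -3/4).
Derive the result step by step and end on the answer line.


E = 1, F = 0, G = 10; EG - F^2 = 10

Answer: sqrt(EG - F^2) = sqrt(10)


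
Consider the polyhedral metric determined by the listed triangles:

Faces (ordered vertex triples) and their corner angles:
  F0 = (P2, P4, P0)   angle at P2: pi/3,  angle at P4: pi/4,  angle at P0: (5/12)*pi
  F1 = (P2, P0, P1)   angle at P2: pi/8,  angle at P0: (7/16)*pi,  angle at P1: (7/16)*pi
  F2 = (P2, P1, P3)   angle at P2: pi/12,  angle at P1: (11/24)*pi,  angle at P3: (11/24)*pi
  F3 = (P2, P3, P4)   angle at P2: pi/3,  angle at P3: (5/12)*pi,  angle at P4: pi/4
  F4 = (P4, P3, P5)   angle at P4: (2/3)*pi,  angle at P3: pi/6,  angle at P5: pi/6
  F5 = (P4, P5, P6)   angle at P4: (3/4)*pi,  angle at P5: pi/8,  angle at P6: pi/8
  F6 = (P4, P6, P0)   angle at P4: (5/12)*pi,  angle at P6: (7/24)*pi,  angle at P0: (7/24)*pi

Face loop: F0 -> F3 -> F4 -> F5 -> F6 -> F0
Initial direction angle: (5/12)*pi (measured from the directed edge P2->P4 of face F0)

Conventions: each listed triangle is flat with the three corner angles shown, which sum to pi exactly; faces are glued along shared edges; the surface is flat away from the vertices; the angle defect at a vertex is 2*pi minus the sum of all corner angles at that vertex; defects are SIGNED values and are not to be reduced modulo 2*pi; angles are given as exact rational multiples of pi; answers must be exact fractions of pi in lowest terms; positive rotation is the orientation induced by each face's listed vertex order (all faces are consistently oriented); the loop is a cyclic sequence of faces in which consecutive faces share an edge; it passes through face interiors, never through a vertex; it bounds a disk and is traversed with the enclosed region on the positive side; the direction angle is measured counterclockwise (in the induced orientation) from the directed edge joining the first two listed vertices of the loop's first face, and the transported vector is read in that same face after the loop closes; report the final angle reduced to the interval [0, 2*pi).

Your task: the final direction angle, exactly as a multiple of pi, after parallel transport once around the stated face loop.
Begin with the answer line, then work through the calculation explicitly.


Answer: final direction angle = pi/12

enclosed vertex P4: corner angles sum to (7/3)*pi, defect = 2*pi - (7/3)*pi = -pi/3
by Gauss-Bonnet the loop rotates the vector by the enclosed defect sum (positive orientation, mod 2*pi)
final angle = (5/12)*pi - pi/3 = pi/12 (mod 2*pi)


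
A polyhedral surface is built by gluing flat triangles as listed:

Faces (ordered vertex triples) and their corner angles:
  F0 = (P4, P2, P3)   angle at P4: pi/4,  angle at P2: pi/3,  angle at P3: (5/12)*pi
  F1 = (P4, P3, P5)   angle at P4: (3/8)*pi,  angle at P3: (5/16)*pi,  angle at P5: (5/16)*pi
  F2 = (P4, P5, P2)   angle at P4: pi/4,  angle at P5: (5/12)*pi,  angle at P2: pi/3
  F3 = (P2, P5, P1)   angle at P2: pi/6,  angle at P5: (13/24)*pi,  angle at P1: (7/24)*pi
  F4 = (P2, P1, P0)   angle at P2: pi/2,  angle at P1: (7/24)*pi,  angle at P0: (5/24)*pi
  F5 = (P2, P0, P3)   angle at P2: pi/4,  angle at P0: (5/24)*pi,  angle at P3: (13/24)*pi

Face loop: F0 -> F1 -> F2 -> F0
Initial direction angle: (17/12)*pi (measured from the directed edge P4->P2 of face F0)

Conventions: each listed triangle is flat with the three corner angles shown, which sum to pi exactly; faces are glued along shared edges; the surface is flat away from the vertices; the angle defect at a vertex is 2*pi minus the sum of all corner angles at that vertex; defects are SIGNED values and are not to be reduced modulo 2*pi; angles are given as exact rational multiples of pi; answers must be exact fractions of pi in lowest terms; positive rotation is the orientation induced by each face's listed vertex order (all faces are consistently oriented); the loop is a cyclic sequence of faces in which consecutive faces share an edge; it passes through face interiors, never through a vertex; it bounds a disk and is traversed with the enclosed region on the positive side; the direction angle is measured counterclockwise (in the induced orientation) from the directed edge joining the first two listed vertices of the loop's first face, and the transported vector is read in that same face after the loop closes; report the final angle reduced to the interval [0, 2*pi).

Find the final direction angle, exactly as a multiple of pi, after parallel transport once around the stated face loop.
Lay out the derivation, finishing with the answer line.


enclosed vertex P4: corner angles sum to (7/8)*pi, defect = 2*pi - (7/8)*pi = (9/8)*pi
the rotation equals the total enclosed defect, so the final angle is initial + defects (mod 2*pi)
final angle = (17/12)*pi + (9/8)*pi = (13/24)*pi (mod 2*pi)

Answer: final direction angle = (13/24)*pi


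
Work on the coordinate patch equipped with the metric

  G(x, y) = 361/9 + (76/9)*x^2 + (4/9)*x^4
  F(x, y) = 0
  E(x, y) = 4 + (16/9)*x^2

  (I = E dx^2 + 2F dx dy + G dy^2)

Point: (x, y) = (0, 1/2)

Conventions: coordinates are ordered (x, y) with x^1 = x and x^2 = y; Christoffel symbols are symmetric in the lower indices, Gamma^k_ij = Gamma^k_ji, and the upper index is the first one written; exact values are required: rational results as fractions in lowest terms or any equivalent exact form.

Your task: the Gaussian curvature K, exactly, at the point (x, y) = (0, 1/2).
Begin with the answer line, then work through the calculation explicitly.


Answer: K = -1/19

E = 4, F = 0, G = 361/9, EG - F^2 = 1444/9 at the point
E_x = 0, E_y = 0, F_x = 0, F_y = 0, G_x = 0, G_y = 0
E_yy = 0, F_xy = 0, G_xx = 152/9
The intrinsic route: Brioschi's K = (det M1 - det M2)/(EG - F^2)^2.
M1 = [[-E_yy/2 + F_xy - G_xx/2, E_x/2, F_x - E_y/2], [F_y - G_x/2, E, F], [G_y/2, F, G]] = [[-76/9, 0, 0], [0, 4, 0], [0, 0, 361/9]]; det M1 = -109744/81
M2 = [[0, E_y/2, G_x/2], [E_y/2, E, F], [G_x/2, F, G]] = [[0, 0, 0], [0, 4, 0], [0, 0, 361/9]]; det M2 = 0
det M1 - det M2 = -109744/81; K = -109744/81 / (1444/9)^2 = -1/19


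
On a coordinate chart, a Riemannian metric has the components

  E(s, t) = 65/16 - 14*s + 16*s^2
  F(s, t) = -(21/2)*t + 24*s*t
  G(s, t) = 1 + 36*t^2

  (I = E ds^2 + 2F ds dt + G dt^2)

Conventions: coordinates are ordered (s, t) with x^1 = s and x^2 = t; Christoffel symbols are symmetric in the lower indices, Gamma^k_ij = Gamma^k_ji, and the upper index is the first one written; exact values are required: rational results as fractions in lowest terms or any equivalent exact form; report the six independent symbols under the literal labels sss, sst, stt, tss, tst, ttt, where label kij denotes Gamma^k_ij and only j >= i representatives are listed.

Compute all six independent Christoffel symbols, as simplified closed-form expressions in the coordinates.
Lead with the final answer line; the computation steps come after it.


Answer: Gamma_sss = (256*s - 112)/(256*s^2 - 224*s + 576*t^2 + 65), Gamma_sst = 0, Gamma_stt = (384*s - 168)/(256*s^2 - 224*s + 576*t^2 + 65), Gamma_tss = 384*t/(256*s^2 - 224*s + 576*t^2 + 65), Gamma_tst = 0, Gamma_ttt = 576*t/(256*s^2 - 224*s + 576*t^2 + 65)

E = 65/16 - 14*s + 16*s^2; F = -(21/2)*t + 24*s*t; G = 1 + 36*t^2
Gamma^k_ij = (1/2) g^{kl} (d_i g_jl + d_j g_il - d_l g_ij), with g^inv = (1/(EG-F^2)) [[G, -F], [-F, E]]
first partials: E_s = -14 + 32*s, E_t = 0, F_s = 24*t, F_t = -21/2 + 24*s, G_s = 0, G_t = 72*t
D = EG - F^2 = 65/16 - 14*s + 36*t^2 + 16*s^2
expanded: Gamma^s_ss = (G E_s - 2F F_s + F E_t)/(2D), Gamma^s_st = (G E_t - F G_s)/(2D), Gamma^s_tt = (2G F_t - G G_s - F G_t)/(2D), Gamma^t_ss = (2E F_s - E E_t - F E_s)/(2D), Gamma^t_st = (E G_s - F E_t)/(2D), Gamma^t_tt = (E G_t - 2F F_t + F G_s)/(2D); substitute and cancel common factors


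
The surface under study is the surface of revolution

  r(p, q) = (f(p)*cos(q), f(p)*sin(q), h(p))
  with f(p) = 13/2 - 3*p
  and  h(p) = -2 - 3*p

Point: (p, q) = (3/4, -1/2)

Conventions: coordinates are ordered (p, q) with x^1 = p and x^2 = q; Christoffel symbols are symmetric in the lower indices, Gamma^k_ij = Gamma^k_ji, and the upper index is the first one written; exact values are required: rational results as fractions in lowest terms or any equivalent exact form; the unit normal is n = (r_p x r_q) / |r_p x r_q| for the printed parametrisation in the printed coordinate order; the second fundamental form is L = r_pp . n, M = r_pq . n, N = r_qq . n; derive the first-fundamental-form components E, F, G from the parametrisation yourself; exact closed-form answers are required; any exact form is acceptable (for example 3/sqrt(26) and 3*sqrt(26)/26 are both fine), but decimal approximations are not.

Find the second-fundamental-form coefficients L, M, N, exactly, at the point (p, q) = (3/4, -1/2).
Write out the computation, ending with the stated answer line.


f = 17/4, f' = -3, f'' = 0, h' = -3, h'' = 0
E = 18, F = 0, G = 289/16; answer radicand W^2 = 18
unnormalised second-form numerators: l = 0, m = 0, n = -51/4; L = l/sqrt(18), and similarly M = m/sqrt(W^2), N = n/sqrt(W^2)

Answer: L = 0, M = 0, N = -17*sqrt(2)/8


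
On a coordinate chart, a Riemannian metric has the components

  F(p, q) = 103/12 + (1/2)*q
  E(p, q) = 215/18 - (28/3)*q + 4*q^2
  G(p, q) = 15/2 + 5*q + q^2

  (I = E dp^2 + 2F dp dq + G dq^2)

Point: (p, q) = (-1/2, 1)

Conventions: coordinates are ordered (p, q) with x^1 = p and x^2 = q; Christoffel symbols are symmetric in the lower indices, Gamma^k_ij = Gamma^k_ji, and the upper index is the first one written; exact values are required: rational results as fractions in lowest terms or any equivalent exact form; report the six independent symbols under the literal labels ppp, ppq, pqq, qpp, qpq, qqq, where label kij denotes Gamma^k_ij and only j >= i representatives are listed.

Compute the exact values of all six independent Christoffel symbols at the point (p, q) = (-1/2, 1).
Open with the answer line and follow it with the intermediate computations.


Answer: Gamma_ppp = -872/971, Gamma_ppq = -1296/971, Gamma_pqq = -3606/971, Gamma_qpp = 1904/2913, Gamma_qpq = 872/971, Gamma_qqq = 2678/971

E = 119/18, F = 109/12, G = 27/2 at the point
E_p = 0, E_q = -4/3, F_p = 0, F_q = 1/2, G_p = 0, G_q = 7
EG - F^2 = 971/144;  g^inv = (144/971) * [[27/2, -109/12], [-109/12, 119/18]]
first-kind symbols [ij,l] = (1/2)(d_i g_jl + d_j g_il - d_l g_ij): [pp,p] = E_p/2 = 0, [pp,q] = F_p - E_q/2 = 2/3, [pq,p] = E_q/2 = -2/3, [pq,q] = G_p/2 = 0, [qq,p] = F_q - G_p/2 = 1/2, [qq,q] = G_q/2 = 7/2
Gamma^p_ij = (G*[ij,p] - F*[ij,q])/(EG - F^2), Gamma^q_ij = (E*[ij,q] - F*[ij,p])/(EG - F^2)


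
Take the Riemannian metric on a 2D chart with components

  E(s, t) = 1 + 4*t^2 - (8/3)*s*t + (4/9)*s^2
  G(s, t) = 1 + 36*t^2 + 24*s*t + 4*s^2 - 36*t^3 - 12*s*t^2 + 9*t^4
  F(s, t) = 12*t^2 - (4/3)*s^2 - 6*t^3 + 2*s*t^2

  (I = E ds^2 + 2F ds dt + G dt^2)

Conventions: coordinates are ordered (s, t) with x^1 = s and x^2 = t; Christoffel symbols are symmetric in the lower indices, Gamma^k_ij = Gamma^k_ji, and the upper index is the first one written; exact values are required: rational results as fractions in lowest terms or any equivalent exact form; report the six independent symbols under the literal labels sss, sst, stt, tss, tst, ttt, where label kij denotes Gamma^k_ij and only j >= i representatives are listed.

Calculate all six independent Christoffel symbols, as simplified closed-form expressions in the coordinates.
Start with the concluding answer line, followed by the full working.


Answer: Gamma_sss = (4*s - 12*t)/(40*s^2 - 108*s*t^2 + 192*s*t + 81*t^4 - 324*t^3 + 360*t^2 + 9), Gamma_sst = (-12*s + 36*t)/(40*s^2 - 108*s*t^2 + 192*s*t + 81*t^4 - 324*t^3 + 360*t^2 + 9), Gamma_stt = (36*s*t - 36*s - 108*t^2 + 108*t)/(40*s^2 - 108*s*t^2 + 192*s*t + 81*t^4 - 324*t^3 + 360*t^2 + 9), Gamma_tss = (-12*s + 18*t^2 - 36*t)/(40*s^2 - 108*s*t^2 + 192*s*t + 81*t^4 - 324*t^3 + 360*t^2 + 9), Gamma_tst = (36*s - 54*t^2 + 108*t)/(40*s^2 - 108*s*t^2 + 192*s*t + 81*t^4 - 324*t^3 + 360*t^2 + 9), Gamma_ttt = (-108*s*t + 108*s + 162*t^3 - 486*t^2 + 324*t)/(40*s^2 - 108*s*t^2 + 192*s*t + 81*t^4 - 324*t^3 + 360*t^2 + 9)

E = 1 + 4*t^2 - (8/3)*s*t + (4/9)*s^2; F = 12*t^2 - (4/3)*s^2 - 6*t^3 + 2*s*t^2; G = 1 + 36*t^2 + 24*s*t + 4*s^2 - 36*t^3 - 12*s*t^2 + 9*t^4
Gamma^k_ij = (1/2) g^{kl} (d_i g_jl + d_j g_il - d_l g_ij), with g^inv = (1/(EG-F^2)) [[G, -F], [-F, E]]
first partials: E_s = -(8/3)*t + (8/9)*s, E_t = 8*t - (8/3)*s, F_s = -(8/3)*s + 2*t^2, F_t = 24*t - 18*t^2 + 4*s*t, G_s = 24*t + 8*s - 12*t^2, G_t = 72*t + 24*s - 108*t^2 - 24*s*t + 36*t^3
D = EG - F^2 = 1 + 40*t^2 + (64/3)*s*t + (40/9)*s^2 - 36*t^3 - 12*s*t^2 + 9*t^4
expanded: Gamma^s_ss = (G E_s - 2F F_s + F E_t)/(2D), Gamma^s_st = (G E_t - F G_s)/(2D), Gamma^s_tt = (2G F_t - G G_s - F G_t)/(2D), Gamma^t_ss = (2E F_s - E E_t - F E_s)/(2D), Gamma^t_st = (E G_s - F E_t)/(2D), Gamma^t_tt = (E G_t - 2F F_t + F G_s)/(2D); substitute and cancel common factors


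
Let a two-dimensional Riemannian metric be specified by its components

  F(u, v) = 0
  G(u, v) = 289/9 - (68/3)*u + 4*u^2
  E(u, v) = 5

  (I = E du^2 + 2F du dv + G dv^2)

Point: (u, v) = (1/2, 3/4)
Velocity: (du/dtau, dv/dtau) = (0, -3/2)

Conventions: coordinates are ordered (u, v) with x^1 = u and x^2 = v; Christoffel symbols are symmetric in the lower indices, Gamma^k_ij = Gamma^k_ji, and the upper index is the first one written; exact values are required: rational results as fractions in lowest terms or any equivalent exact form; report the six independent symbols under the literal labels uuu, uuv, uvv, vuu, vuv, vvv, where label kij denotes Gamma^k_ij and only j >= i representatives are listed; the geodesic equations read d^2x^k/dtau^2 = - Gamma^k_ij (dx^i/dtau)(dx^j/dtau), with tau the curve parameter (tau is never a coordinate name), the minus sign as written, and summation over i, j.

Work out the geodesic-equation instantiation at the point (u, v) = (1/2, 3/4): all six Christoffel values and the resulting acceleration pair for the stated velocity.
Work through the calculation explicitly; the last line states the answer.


E = 5, F = 0, G = 196/9 at the point
E_u = 0, E_v = 0, F_u = 0, F_v = 0, G_u = -56/3, G_v = 0
EG - F^2 = 980/9;  g^inv = (9/980) * [[196/9, 0], [0, 5]]
first-kind symbols [ij,l] = (1/2)(d_i g_jl + d_j g_il - d_l g_ij): [uu,u] = E_u/2 = 0, [uu,v] = F_u - E_v/2 = 0, [uv,u] = E_v/2 = 0, [uv,v] = G_u/2 = -28/3, [vv,u] = F_v - G_u/2 = 28/3, [vv,v] = G_v/2 = 0
Gamma^u_ij = (G*[ij,u] - F*[ij,v])/(EG - F^2), Gamma^v_ij = (E*[ij,v] - F*[ij,u])/(EG - F^2)
Gamma_uuu = 0, Gamma_uuv = 0, Gamma_uvv = 28/15, Gamma_vuu = 0, Gamma_vuv = -3/7, Gamma_vvv = 0
d^2u/dtau^2 = -(Gamma_uuu*(0)^2 + 2*Gamma_uuv*(0)*(-3/2) + Gamma_uvv*(-3/2)^2) = -21/5
d^2v/dtau^2 = -(Gamma_vuu*(0)^2 + 2*Gamma_vuv*(0)*(-3/2) + Gamma_vvv*(-3/2)^2) = 0

Answer: Gamma_uuu = 0, Gamma_uuv = 0, Gamma_uvv = 28/15, Gamma_vuu = 0, Gamma_vuv = -3/7, Gamma_vvv = 0; accelerations (d^2u/dtau^2, d^2v/dtau^2) = (-21/5, 0)


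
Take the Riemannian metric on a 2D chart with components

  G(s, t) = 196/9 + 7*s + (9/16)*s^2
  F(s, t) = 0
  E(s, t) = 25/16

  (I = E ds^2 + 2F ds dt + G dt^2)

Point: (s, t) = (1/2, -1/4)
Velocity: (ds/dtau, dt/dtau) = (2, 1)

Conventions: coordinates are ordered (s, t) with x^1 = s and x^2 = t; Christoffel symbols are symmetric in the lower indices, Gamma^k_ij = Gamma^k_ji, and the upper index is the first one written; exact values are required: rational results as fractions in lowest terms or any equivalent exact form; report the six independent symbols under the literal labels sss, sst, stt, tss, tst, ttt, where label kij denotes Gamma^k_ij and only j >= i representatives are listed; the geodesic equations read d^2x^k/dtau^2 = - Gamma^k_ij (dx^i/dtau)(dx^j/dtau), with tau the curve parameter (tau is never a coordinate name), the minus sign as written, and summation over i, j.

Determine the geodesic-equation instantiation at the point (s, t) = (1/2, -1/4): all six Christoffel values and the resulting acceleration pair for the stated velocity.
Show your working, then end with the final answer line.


E = 25/16, F = 0, G = 14641/576 at the point
E_s = 0, E_t = 0, F_s = 0, F_t = 0, G_s = 121/16, G_t = 0
EG - F^2 = 366025/9216;  g^inv = (9216/366025) * [[14641/576, 0], [0, 25/16]]
first-kind symbols [ij,l] = (1/2)(d_i g_jl + d_j g_il - d_l g_ij): [ss,s] = E_s/2 = 0, [ss,t] = F_s - E_t/2 = 0, [st,s] = E_t/2 = 0, [st,t] = G_s/2 = 121/32, [tt,s] = F_t - G_s/2 = -121/32, [tt,t] = G_t/2 = 0
Gamma^s_ij = (G*[ij,s] - F*[ij,t])/(EG - F^2), Gamma^t_ij = (E*[ij,t] - F*[ij,s])/(EG - F^2)
Gamma_sss = 0, Gamma_sst = 0, Gamma_stt = -121/50, Gamma_tss = 0, Gamma_tst = 18/121, Gamma_ttt = 0
d^2s/dtau^2 = -(Gamma_sss*(2)^2 + 2*Gamma_sst*(2)*(1) + Gamma_stt*(1)^2) = 121/50
d^2t/dtau^2 = -(Gamma_tss*(2)^2 + 2*Gamma_tst*(2)*(1) + Gamma_ttt*(1)^2) = -72/121

Answer: Gamma_sss = 0, Gamma_sst = 0, Gamma_stt = -121/50, Gamma_tss = 0, Gamma_tst = 18/121, Gamma_ttt = 0; accelerations (d^2s/dtau^2, d^2t/dtau^2) = (121/50, -72/121)


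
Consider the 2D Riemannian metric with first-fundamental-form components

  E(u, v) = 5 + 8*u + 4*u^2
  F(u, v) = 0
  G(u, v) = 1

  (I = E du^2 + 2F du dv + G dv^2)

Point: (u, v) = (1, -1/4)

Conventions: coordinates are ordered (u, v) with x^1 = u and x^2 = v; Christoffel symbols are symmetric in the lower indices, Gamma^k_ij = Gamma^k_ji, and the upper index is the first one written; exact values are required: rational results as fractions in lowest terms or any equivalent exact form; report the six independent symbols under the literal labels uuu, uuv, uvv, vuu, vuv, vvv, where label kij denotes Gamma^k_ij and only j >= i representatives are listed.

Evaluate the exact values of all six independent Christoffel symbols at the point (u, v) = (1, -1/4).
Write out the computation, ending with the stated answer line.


E = 17, F = 0, G = 1 at the point
E_u = 16, E_v = 0, F_u = 0, F_v = 0, G_u = 0, G_v = 0
EG - F^2 = 17;  g^inv = (1/17) * [[1, 0], [0, 17]]
first-kind symbols [ij,l] = (1/2)(d_i g_jl + d_j g_il - d_l g_ij): [uu,u] = E_u/2 = 8, [uu,v] = F_u - E_v/2 = 0, [uv,u] = E_v/2 = 0, [uv,v] = G_u/2 = 0, [vv,u] = F_v - G_u/2 = 0, [vv,v] = G_v/2 = 0
Gamma^u_ij = (G*[ij,u] - F*[ij,v])/(EG - F^2), Gamma^v_ij = (E*[ij,v] - F*[ij,u])/(EG - F^2)

Answer: Gamma_uuu = 8/17, Gamma_uuv = 0, Gamma_uvv = 0, Gamma_vuu = 0, Gamma_vuv = 0, Gamma_vvv = 0


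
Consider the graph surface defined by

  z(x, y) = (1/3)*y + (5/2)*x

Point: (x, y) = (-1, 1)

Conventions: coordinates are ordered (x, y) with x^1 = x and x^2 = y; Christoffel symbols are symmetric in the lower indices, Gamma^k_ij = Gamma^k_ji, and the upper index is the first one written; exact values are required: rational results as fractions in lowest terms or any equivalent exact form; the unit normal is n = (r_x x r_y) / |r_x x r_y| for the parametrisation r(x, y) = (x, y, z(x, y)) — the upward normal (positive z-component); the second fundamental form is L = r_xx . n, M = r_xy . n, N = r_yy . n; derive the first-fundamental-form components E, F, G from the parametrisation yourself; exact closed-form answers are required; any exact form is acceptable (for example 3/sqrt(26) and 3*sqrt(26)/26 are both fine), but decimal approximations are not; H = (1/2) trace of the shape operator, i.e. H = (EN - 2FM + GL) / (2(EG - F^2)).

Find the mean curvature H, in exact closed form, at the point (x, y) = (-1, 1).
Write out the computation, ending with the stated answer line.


z_x = 5/2, z_y = 1/3, z_xx = 0, z_xy = 0, z_yy = 0
E = 29/4, F = 5/6, G = 10/9; answer radicand W^2 = 265/36
unnormalised second-form numerators: l = 0, m = 0, n = 0; L = l/sqrt(265/36), and similarly M = m/sqrt(W^2), N = n/sqrt(W^2)
H = (E*n - 2*F*m + G*l) / (2*(EG - F^2)*sqrt(W^2)); E*n - 2*F*m + G*l = 0, EG - F^2 = 265/36, so H = (0)/sqrt(265/36)

Answer: H = 0


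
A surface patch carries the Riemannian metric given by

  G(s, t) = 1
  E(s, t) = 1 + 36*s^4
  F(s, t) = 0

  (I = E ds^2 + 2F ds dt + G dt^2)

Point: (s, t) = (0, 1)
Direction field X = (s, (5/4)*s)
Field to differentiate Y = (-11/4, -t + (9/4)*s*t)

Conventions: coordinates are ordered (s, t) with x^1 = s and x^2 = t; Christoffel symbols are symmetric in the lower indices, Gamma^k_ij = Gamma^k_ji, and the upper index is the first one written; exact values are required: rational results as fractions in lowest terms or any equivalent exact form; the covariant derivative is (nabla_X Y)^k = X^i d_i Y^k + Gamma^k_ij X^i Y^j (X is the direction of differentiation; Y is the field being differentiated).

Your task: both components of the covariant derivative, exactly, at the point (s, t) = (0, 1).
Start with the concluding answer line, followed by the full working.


Answer: (nabla_X Y)^s = 0, (nabla_X Y)^t = 0

E = 1, F = 0, G = 1 at the point
E_s = 0, E_t = 0, F_s = 0, F_t = 0, G_s = 0, G_t = 0
EG - F^2 = 1;  g^inv = (1) * [[1, 0], [0, 1]]
first-kind symbols [ij,l] = (1/2)(d_i g_jl + d_j g_il - d_l g_ij): [ss,s] = E_s/2 = 0, [ss,t] = F_s - E_t/2 = 0, [st,s] = E_t/2 = 0, [st,t] = G_s/2 = 0, [tt,s] = F_t - G_s/2 = 0, [tt,t] = G_t/2 = 0
Gamma^s_ij = (G*[ij,s] - F*[ij,t])/(EG - F^2), Gamma^t_ij = (E*[ij,t] - F*[ij,s])/(EG - F^2)
Gamma_sss = 0, Gamma_sst = 0, Gamma_stt = 0, Gamma_tss = 0, Gamma_tst = 0, Gamma_ttt = 0
X = (0, 0), Y = (-11/4, -1) at the point


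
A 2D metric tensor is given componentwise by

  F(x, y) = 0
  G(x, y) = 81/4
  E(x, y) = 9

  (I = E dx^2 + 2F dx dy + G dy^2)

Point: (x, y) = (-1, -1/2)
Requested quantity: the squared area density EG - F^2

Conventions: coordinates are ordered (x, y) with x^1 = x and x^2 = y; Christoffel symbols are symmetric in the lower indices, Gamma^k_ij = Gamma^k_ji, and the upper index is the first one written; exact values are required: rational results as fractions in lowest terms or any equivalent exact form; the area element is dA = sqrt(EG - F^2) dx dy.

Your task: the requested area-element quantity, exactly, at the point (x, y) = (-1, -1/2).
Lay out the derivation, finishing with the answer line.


E = 9, F = 0, G = 81/4; EG - F^2 = 729/4

Answer: EG - F^2 = 729/4


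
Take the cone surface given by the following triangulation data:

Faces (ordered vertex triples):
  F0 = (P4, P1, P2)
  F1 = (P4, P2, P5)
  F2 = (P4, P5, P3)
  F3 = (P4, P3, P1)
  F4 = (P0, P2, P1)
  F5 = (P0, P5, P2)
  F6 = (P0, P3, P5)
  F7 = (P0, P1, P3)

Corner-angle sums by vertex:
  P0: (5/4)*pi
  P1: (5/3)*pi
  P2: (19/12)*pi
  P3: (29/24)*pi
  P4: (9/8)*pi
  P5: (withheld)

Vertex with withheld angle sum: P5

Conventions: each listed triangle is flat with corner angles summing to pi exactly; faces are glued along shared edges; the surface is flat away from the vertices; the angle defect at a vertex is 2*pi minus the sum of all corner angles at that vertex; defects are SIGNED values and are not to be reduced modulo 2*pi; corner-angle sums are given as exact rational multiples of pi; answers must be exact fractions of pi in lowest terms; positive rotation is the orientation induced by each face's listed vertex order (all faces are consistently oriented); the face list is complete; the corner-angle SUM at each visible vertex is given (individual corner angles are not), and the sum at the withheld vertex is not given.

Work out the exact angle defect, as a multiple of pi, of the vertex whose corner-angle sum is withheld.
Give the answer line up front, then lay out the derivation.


Answer: defect(P5) = (5/6)*pi

V = 6, E = 12, F = 8; chi = V - E + F = 2
Gauss-Bonnet: total defect = 2*pi*chi = 4*pi; visible defects sum to (19/6)*pi
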